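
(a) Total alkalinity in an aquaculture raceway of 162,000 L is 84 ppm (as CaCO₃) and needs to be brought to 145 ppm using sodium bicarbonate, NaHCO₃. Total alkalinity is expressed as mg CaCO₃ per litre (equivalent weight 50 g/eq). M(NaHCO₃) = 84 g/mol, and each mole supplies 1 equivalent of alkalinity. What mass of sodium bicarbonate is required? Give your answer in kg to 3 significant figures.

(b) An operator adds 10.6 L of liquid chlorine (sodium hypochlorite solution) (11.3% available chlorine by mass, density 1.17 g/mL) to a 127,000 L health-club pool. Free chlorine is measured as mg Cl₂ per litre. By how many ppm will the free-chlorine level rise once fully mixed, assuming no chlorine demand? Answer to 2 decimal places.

(a) Alkalinity to add: (145 − 84) = 61 mg/L as CaCO₃ × 162,000 L = 9882 g as CaCO₃.
(a) Equivalents: 9882 g ÷ 50 g/eq = 197.6 eq.
(a) NaHCO₃ supplies 1 eq per mole → 197.6 mol.
(a) Mass: 197.6 mol × 84 g/mol = 16,600 g.

(b) Mass of solution: 10.6 L × 1000 mL/L × 1.17 g/mL = 12,400 g.
(b) Available chlorine delivered: 12,400 g × 0.113 = 1401 g as Cl₂.
(b) Concentration rise: 1401 g / 127,000 L = 11.03 mg/L = 11.03 ppm.

(a) 16.6 kg; (b) 11.03 ppm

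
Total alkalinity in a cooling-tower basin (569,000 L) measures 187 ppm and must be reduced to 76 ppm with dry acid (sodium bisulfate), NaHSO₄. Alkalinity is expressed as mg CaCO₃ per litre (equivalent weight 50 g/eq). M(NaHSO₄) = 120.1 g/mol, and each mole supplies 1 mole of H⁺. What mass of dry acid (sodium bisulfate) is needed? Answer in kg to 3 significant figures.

Alkalinity to neutralize: (187 − 76) = 111 mg/L as CaCO₃ × 569,000 L = 63,160 g as CaCO₃.
Equivalents of H⁺ required: 63,160 ÷ 50 g/eq = 1263 eq = 1263 mol NaHSO₄.
Mass of NaHSO₄: 1263 × 120.1 = 151,700 g.

152 kg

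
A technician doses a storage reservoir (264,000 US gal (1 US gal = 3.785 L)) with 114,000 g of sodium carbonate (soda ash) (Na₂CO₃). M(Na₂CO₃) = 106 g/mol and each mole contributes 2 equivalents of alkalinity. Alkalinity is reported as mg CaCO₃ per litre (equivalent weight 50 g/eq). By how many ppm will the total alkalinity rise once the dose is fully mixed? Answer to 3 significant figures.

Volume: 264,000 US gal × 3.785 L/gal = 999,240 L.
Moles of Na₂CO₃: 114,000 g ÷ 106 g/mol = 1075 mol → 2151 eq of alkalinity.
As CaCO₃: 2151 eq × 50 g/eq = 107,500 g.
Rise: 107,500 g / 999,240 L × 1000 = 107.6 mg/L.

108 ppm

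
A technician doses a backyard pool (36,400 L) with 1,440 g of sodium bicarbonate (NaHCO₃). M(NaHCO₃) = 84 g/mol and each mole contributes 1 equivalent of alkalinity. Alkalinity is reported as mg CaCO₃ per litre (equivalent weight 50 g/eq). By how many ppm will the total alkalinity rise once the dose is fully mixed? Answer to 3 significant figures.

23.5 ppm

Moles of NaHCO₃: 1,440 g ÷ 84 g/mol = 17.14 mol → 17.14 eq of alkalinity.
As CaCO₃: 17.14 eq × 50 g/eq = 857.1 g.
Rise: 857.1 g / 36,400 L × 1000 = 23.55 mg/L.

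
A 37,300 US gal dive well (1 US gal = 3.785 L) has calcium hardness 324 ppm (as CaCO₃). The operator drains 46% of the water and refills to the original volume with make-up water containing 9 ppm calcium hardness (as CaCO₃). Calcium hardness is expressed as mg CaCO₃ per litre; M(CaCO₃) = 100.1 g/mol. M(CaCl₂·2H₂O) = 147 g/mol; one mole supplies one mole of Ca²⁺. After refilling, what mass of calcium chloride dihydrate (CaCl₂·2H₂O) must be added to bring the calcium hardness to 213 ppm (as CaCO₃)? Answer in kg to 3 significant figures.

Volume: 37,300 US gal × 3.785 L/gal = 141,180 L.
After draining 46% and refilling: 324 × 0.54 + 9 × 0.46 = 179.1 ppm.
Deficit to target: 213 − 179.1 = 33.9 mg/L.
As CaCO₃: 33.9 mg/L × 141,180 L = 4786 g; ÷ 100.1 = 47.81 mol Ca²⁺.
Mass: 47.81 × 147 = 7028 g.

7.03 kg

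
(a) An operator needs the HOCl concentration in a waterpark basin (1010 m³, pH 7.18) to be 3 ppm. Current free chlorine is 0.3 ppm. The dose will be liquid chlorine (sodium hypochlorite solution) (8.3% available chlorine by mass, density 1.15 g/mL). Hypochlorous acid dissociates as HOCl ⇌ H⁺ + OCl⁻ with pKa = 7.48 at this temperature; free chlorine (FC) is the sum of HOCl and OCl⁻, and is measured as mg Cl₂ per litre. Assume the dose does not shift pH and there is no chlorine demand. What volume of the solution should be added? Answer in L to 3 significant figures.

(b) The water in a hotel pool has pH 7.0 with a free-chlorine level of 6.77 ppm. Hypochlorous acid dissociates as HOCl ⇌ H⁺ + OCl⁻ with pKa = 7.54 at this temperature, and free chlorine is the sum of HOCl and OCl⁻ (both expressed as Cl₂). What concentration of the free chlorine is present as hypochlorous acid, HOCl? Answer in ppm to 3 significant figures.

(a) 44.5 L; (b) 5.25 ppm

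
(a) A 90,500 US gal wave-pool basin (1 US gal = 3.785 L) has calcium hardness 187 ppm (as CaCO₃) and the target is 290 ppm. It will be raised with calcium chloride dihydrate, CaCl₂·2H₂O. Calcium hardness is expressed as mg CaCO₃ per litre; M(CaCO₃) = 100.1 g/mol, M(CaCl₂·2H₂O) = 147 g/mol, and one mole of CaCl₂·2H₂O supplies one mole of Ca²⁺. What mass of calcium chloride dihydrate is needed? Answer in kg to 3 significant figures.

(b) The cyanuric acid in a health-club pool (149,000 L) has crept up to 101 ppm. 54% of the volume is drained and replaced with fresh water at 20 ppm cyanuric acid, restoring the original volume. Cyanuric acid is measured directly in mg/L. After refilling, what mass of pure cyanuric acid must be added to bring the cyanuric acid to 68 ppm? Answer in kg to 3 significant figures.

(a) Volume: 90,500 US gal × 3.785 L/gal = 342,542 L.
(a) Hardness to add: (290 − 187) = 103 mg/L as CaCO₃ × 342,542 L = 35,280 g as CaCO₃.
(a) Moles of Ca²⁺ (1 mol Ca²⁺ ≡ 1 mol CaCO₃): 35,280 / 100.1 g/mol = 352.5 mol.
(a) Mass of CaCl₂·2H₂O: 352.5 × 147 = 51,810 g.

(b) After draining 54% and refilling: 101 × 0.46 + 20 × 0.54 = 57.26 ppm.
(b) Deficit to target: 68 − 57.26 = 10.74 mg/L.
(b) Mass: 10.74 mg/L × 149,000 L = 1600 g cyanuric acid.

(a) 51.8 kg; (b) 1.60 kg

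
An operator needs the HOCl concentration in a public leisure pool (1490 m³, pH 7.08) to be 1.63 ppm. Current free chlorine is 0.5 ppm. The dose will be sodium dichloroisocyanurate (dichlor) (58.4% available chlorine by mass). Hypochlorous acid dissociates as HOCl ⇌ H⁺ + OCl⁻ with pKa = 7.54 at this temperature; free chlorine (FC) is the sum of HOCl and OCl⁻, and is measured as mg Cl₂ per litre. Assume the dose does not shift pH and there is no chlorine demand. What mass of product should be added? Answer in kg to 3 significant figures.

4.33 kg

Volume: 1490 m³ = 1,490,000 L.
[OCl⁻]/[HOCl] = 10^(pH − pKa) = 10^(7.08 − 7.54) = 0.3467; fraction as HOCl = 1/(1 + 0.3467) = 0.7425.
Free chlorine required for 1.63 ppm HOCl: 1.63 / 0.7425 = 2.195 ppm.
FC to add: 2.195 − 0.5 = 1.695 mg/L as Cl₂.
Cl₂ equivalent: 1.695 mg/L × 1,490,000 L = 2526 g.
Product at 58.4% available Cl: 2526 / 0.584 = 4325 g.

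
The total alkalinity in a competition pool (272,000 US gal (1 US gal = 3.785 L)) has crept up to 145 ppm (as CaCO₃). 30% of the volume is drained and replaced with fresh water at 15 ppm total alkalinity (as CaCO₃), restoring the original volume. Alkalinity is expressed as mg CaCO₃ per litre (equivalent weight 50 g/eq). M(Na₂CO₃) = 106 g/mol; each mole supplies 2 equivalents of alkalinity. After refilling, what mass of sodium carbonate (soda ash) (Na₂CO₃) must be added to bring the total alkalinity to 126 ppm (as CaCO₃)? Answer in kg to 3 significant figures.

21.8 kg

Volume: 272,000 US gal × 3.785 L/gal = 1,029,520 L.
After draining 30% and refilling: 145 × 0.70 + 15 × 0.30 = 106 ppm.
Deficit to target: 126 − 106 = 20 mg/L.
As CaCO₃: 20 mg/L × 1,029,520 L = 20,590 g; ÷ 50 g/eq ÷ 2 = 205.9 mol Na₂CO₃.
Mass: 205.9 × 106 = 21,830 g.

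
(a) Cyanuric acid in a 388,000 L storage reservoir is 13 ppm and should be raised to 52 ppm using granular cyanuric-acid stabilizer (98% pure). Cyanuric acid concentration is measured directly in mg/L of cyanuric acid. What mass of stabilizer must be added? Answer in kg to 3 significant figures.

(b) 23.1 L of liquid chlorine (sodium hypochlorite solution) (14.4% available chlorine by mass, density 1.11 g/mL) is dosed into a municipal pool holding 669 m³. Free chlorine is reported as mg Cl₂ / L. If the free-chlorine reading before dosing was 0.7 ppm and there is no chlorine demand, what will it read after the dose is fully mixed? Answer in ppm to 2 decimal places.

(a) 15.4 kg; (b) 6.22 ppm

(a) CYA to add: (52 − 13) = 39 mg/L × 388,000 L = 15,130 g cyanuric acid.
(a) At 98% purity: 15,130 / 0.98 = 15,440 g product.

(b) Volume: 669 m³ = 669,000 L.
(b) Mass of solution: 23.1 L × 1000 mL/L × 1.11 g/mL = 25,640 g.
(b) Available chlorine delivered: 25,640 g × 0.144 = 3692 g as Cl₂.
(b) Concentration rise: 3692 g / 669,000 L = 5.519 mg/L = 5.52 ppm.
(b) Final FC: 0.7 + 5.52 = 6.22 ppm.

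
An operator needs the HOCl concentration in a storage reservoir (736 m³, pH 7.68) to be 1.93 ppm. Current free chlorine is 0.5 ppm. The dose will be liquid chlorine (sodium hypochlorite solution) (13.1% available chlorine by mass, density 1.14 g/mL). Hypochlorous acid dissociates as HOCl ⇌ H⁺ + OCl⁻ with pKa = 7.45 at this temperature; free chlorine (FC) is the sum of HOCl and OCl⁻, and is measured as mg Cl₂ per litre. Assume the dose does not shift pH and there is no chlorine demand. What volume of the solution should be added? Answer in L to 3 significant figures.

Volume: 736 m³ = 736,000 L.
[OCl⁻]/[HOCl] = 10^(pH − pKa) = 10^(7.68 − 7.45) = 1.698; fraction as HOCl = 1/(1 + 1.698) = 0.3706.
Free chlorine required for 1.93 ppm HOCl: 1.93 / 0.3706 = 5.208 ppm.
FC to add: 5.208 − 0.5 = 4.708 mg/L as Cl₂.
Cl₂ equivalent: 4.708 mg/L × 736,000 L = 3465 g.
Product at 13.1% available Cl: 3465 / 0.131 = 26,450 g.
Volume: 26,450 g ÷ 1.14 g/mL = 23,200 mL.

23.2 L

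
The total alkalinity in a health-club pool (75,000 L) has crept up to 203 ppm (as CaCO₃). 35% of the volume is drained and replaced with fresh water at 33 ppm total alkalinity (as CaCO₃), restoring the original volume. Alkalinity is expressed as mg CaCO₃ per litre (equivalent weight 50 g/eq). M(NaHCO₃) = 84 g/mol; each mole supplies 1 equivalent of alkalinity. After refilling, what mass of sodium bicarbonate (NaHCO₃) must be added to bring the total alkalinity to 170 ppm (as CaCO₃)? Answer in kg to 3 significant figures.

After draining 35% and refilling: 203 × 0.65 + 33 × 0.35 = 143.5 ppm.
Deficit to target: 170 − 143.5 = 26.5 mg/L.
As CaCO₃: 26.5 mg/L × 75,000 L = 1987 g; ÷ 50 g/eq ÷ 1 = 39.75 mol NaHCO₃.
Mass: 39.75 × 84 = 3339 g.

3.34 kg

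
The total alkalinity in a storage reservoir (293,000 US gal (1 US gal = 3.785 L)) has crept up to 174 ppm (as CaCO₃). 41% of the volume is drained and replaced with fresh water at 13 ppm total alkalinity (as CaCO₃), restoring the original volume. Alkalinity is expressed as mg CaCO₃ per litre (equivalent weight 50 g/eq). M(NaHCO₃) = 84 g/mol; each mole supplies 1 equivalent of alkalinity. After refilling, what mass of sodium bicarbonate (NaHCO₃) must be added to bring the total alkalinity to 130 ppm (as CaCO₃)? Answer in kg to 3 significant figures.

Volume: 293,000 US gal × 3.785 L/gal = 1,109,005 L.
After draining 41% and refilling: 174 × 0.59 + 13 × 0.41 = 107.99 ppm.
Deficit to target: 130 − 107.99 = 22.01 mg/L.
As CaCO₃: 22.01 mg/L × 1,109,005 L = 24,410 g; ÷ 50 g/eq ÷ 1 = 488.2 mol NaHCO₃.
Mass: 488.2 × 84 = 41,010 g.

41.0 kg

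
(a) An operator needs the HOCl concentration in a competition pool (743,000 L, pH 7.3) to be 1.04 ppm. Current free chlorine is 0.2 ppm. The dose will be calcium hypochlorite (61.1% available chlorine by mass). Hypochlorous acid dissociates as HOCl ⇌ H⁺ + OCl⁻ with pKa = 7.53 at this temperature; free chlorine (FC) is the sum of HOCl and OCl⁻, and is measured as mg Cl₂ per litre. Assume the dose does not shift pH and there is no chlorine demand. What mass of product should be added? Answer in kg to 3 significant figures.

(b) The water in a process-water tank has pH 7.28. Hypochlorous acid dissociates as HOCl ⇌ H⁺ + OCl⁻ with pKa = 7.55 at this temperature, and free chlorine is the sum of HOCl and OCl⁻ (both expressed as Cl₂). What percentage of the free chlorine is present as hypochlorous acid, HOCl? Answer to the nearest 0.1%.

(a) [OCl⁻]/[HOCl] = 10^(pH − pKa) = 10^(7.3 − 7.53) = 0.5888; fraction as HOCl = 1/(1 + 0.5888) = 0.6294.
(a) Free chlorine required for 1.04 ppm HOCl: 1.04 / 0.6294 = 1.652 ppm.
(a) FC to add: 1.652 − 0.2 = 1.452 mg/L as Cl₂.
(a) Cl₂ equivalent: 1.452 mg/L × 743,000 L = 1079 g.
(a) Product at 61.1% available Cl: 1079 / 0.611 = 1766 g.

(b) [OCl⁻]/[HOCl] = 10^(pH − pKa) = 10^(7.28 − 7.55) = 10^-0.27 = 0.537.
(b) Fraction as HOCl = 1 / (1 + 0.537) = 0.6506.

(a) 1.77 kg; (b) 65.1%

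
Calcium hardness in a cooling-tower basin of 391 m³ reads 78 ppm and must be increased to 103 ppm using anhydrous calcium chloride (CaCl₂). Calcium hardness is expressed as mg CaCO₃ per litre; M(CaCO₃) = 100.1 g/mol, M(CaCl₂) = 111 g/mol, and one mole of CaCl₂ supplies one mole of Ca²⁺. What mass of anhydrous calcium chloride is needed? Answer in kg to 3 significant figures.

Volume: 391 m³ = 391,000 L.
Hardness to add: (103 − 78) = 25 mg/L as CaCO₃ × 391,000 L = 9775 g as CaCO₃.
Moles of Ca²⁺ (1 mol Ca²⁺ ≡ 1 mol CaCO₃): 9775 / 100.1 g/mol = 97.65 mol.
Mass of CaCl₂: 97.65 × 111 = 10,840 g.

10.8 kg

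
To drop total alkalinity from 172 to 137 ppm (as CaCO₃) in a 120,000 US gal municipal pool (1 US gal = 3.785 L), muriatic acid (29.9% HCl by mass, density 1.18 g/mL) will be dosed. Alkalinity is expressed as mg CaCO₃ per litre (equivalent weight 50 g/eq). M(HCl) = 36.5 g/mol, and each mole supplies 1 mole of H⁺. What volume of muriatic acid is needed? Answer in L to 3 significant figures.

32.9 L

Volume: 120,000 US gal × 3.785 L/gal = 454,200 L.
Alkalinity to neutralize: (172 − 137) = 35 mg/L as CaCO₃ × 454,200 L = 15,900 g as CaCO₃.
Equivalents of H⁺ required: 15,900 ÷ 50 g/eq = 317.9 eq = 317.9 mol HCl.
Mass of HCl: 317.9 × 36.5 = 11,600 g.
Mass of 29.9% solution: 11,600 / 0.299 = 38,810 g.
Volume: 38,810 g ÷ 1.18 g/mL = 32,890 mL.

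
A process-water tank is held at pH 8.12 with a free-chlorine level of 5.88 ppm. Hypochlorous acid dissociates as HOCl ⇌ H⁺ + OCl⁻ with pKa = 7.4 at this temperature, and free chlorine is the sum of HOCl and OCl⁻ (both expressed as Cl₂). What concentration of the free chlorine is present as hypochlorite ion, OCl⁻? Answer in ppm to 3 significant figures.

4.94 ppm

[OCl⁻]/[HOCl] = 10^(pH − pKa) = 10^(8.12 − 7.4) = 10^0.72 = 5.248.
Fraction as HOCl = 1 / (1 + 5.248) = 0.16.
OCl⁻ = (1 − 0.16) × 5.88 ppm = 4.939 ppm.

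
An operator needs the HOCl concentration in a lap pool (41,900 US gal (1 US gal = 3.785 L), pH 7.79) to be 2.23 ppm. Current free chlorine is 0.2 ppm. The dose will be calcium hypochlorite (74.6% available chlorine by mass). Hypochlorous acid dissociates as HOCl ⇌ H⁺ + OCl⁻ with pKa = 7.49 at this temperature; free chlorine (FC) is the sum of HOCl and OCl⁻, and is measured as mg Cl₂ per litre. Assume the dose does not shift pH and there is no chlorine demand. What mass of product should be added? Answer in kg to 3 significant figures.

1.38 kg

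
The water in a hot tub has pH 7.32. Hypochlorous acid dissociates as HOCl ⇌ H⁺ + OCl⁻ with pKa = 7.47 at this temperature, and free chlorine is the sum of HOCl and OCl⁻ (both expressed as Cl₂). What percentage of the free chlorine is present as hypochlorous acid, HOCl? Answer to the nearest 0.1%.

58.5%

[OCl⁻]/[HOCl] = 10^(pH − pKa) = 10^(7.32 − 7.47) = 10^-0.15 = 0.7079.
Fraction as HOCl = 1 / (1 + 0.7079) = 0.5855.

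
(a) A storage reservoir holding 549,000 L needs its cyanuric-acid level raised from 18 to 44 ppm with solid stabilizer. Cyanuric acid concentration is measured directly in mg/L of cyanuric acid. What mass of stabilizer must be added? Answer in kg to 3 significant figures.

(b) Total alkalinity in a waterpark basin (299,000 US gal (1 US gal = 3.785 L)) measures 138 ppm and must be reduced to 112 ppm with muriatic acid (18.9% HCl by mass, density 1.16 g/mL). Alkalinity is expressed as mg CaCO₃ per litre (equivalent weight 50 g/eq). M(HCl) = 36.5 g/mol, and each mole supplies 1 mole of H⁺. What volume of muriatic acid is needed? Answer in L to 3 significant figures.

(a) CYA to add: (44 − 18) = 26 mg/L × 549,000 L = 14,270 g cyanuric acid.

(b) Volume: 299,000 US gal × 3.785 L/gal = 1,131,715 L.
(b) Alkalinity to neutralize: (138 − 112) = 26 mg/L as CaCO₃ × 1,131,715 L = 29,420 g as CaCO₃.
(b) Equivalents of H⁺ required: 29,420 ÷ 50 g/eq = 588.5 eq = 588.5 mol HCl.
(b) Mass of HCl: 588.5 × 36.5 = 21,480 g.
(b) Mass of 18.9% solution: 21,480 / 0.189 = 113,700 g.
(b) Volume: 113,700 g ÷ 1.16 g/mL = 97,970 mL.

(a) 14.3 kg; (b) 98.0 L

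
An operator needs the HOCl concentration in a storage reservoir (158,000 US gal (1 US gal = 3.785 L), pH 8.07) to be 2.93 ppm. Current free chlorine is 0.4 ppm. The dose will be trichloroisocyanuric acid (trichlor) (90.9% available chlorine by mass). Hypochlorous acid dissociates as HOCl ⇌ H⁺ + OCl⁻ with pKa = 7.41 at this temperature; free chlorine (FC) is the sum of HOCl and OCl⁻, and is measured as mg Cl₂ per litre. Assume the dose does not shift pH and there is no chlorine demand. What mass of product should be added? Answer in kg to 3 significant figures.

Volume: 158,000 US gal × 3.785 L/gal = 598,030 L.
[OCl⁻]/[HOCl] = 10^(pH − pKa) = 10^(8.07 − 7.41) = 4.571; fraction as HOCl = 1/(1 + 4.571) = 0.1795.
Free chlorine required for 2.93 ppm HOCl: 2.93 / 0.1795 = 16.32 ppm.
FC to add: 16.32 − 0.4 = 15.92 mg/L as Cl₂.
Cl₂ equivalent: 15.92 mg/L × 598,030 L = 9522 g.
Product at 90.9% available Cl: 9522 / 0.909 = 10,480 g.

10.5 kg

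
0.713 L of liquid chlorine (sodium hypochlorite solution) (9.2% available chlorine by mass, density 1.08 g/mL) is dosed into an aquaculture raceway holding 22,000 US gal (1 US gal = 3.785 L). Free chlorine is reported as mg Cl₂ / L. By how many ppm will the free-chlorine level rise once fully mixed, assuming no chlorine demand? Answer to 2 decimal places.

0.85 ppm

Volume: 22,000 US gal × 3.785 L/gal = 83,270 L.
Mass of solution: 0.713 L × 1000 mL/L × 1.08 g/mL = 770 g.
Available chlorine delivered: 770 g × 0.092 = 70.84 g as Cl₂.
Concentration rise: 70.84 g / 83,270 L = 0.8508 mg/L = 0.85 ppm.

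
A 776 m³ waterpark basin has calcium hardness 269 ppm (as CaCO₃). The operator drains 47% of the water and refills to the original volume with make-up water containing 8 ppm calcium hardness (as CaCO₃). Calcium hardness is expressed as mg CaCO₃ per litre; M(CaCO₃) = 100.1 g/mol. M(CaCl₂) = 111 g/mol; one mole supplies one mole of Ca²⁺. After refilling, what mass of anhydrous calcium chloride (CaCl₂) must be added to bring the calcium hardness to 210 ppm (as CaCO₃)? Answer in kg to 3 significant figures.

54.8 kg

Volume: 776 m³ = 776,000 L.
After draining 47% and refilling: 269 × 0.53 + 8 × 0.47 = 146.33 ppm.
Deficit to target: 210 − 146.33 = 63.67 mg/L.
As CaCO₃: 63.67 mg/L × 776,000 L = 49,410 g; ÷ 100.1 = 493.6 mol Ca²⁺.
Mass: 493.6 × 111 = 54,790 g.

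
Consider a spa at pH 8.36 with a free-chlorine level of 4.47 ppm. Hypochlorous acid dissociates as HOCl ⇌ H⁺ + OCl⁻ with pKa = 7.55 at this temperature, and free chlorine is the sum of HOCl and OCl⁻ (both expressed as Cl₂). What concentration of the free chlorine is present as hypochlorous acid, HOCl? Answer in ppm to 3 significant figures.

[OCl⁻]/[HOCl] = 10^(pH − pKa) = 10^(8.36 − 7.55) = 10^0.81 = 6.457.
Fraction as HOCl = 1 / (1 + 6.457) = 0.1341.
HOCl = 0.1341 × 4.47 ppm = 0.5995 ppm.

0.599 ppm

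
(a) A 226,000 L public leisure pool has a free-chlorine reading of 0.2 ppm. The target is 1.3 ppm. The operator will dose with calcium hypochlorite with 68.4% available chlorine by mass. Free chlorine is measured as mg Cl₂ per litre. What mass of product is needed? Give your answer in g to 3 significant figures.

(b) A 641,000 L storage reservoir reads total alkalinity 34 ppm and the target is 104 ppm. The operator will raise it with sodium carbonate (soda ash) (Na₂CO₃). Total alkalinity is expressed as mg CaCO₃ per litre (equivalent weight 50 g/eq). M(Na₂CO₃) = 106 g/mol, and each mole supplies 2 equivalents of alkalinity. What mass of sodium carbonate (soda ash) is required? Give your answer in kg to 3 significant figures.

(a) Chlorine deficit: 1.3 − 0.2 = 1.1 ppm = 1.1 mg/L as Cl₂.
(a) Cl₂ equivalent needed: 1.1 mg/L × 226,000 L = 248,600 mg = 248.6 g.
(a) Product at 68.4% available chlorine: 248.6 / 0.684 = 363.5 g.

(b) Alkalinity to add: (104 − 34) = 70 mg/L as CaCO₃ × 641,000 L = 44,870 g as CaCO₃.
(b) Equivalents: 44,870 g ÷ 50 g/eq = 897.4 eq.
(b) Each mole of Na₂CO₃ supplies 2 eq, so 897.4 / 2 = 448.7 mol.
(b) Mass: 448.7 mol × 106 g/mol = 47,560 g.

(a) 363 g; (b) 47.6 kg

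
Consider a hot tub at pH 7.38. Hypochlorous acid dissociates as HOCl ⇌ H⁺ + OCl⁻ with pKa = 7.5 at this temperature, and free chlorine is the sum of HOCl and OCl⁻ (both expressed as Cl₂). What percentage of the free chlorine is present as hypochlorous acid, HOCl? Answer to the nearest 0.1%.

[OCl⁻]/[HOCl] = 10^(pH − pKa) = 10^(7.38 − 7.5) = 10^-0.12 = 0.7586.
Fraction as HOCl = 1 / (1 + 0.7586) = 0.5686.

56.9%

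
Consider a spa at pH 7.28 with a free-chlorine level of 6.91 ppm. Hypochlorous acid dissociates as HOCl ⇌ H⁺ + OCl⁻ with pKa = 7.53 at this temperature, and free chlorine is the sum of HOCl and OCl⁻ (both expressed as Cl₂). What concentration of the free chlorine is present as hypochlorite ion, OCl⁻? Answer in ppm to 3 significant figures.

[OCl⁻]/[HOCl] = 10^(pH − pKa) = 10^(7.28 − 7.53) = 10^-0.25 = 0.5623.
Fraction as HOCl = 1 / (1 + 0.5623) = 0.6401.
OCl⁻ = (1 − 0.6401) × 6.91 ppm = 2.487 ppm.

2.49 ppm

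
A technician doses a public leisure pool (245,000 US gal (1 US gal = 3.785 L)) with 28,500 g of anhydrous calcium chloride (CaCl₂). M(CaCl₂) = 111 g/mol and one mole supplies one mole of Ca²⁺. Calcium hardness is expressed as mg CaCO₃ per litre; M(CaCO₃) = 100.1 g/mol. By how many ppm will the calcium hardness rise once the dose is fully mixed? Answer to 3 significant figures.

Volume: 245,000 US gal × 3.785 L/gal = 927,325 L.
Moles of Ca²⁺: 28,500 g ÷ 111 g/mol = 256.8 mol.
As CaCO₃: 256.8 mol × 100.1 g/mol = 25,700 g.
Rise: 25,700 g / 927,325 L × 1000 = 27.72 mg/L.

27.7 ppm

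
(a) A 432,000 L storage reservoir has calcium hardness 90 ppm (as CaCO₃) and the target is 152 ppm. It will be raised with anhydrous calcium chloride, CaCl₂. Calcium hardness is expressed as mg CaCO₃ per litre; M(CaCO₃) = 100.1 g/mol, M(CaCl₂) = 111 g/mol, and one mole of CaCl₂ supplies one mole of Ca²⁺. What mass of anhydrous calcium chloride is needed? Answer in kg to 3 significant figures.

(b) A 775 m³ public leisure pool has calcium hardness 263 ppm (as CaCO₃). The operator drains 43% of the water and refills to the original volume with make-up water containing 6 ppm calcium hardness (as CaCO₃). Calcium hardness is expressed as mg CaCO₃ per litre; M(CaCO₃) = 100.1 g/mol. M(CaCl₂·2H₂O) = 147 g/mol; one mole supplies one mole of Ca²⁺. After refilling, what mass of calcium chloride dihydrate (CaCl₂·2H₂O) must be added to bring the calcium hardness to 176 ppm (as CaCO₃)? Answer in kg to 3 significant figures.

(a) Hardness to add: (152 − 90) = 62 mg/L as CaCO₃ × 432,000 L = 26,780 g as CaCO₃.
(a) Moles of Ca²⁺ (1 mol Ca²⁺ ≡ 1 mol CaCO₃): 26,780 / 100.1 g/mol = 267.6 mol.
(a) Mass of CaCl₂: 267.6 × 111 = 29,700 g.

(b) Volume: 775 m³ = 775,000 L.
(b) After draining 43% and refilling: 263 × 0.57 + 6 × 0.43 = 152.49 ppm.
(b) Deficit to target: 176 − 152.49 = 23.51 mg/L.
(b) As CaCO₃: 23.51 mg/L × 775,000 L = 18,220 g; ÷ 100.1 = 182 mol Ca²⁺.
(b) Mass: 182 × 147 = 26,760 g.

(a) 29.7 kg; (b) 26.8 kg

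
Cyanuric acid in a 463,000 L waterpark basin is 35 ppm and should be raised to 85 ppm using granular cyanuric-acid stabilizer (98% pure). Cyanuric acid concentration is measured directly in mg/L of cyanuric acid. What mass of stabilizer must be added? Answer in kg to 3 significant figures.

23.6 kg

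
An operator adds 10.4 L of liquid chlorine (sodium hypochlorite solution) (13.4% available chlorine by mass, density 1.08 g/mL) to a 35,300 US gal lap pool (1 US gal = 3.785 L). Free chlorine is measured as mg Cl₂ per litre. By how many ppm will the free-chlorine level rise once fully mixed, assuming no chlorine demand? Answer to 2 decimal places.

Volume: 35,300 US gal × 3.785 L/gal = 133,610 L.
Mass of solution: 10.4 L × 1000 mL/L × 1.08 g/mL = 11,230 g.
Available chlorine delivered: 11,230 g × 0.134 = 1505 g as Cl₂.
Concentration rise: 1505 g / 133,610 L = 11.26 mg/L = 11.26 ppm.

11.26 ppm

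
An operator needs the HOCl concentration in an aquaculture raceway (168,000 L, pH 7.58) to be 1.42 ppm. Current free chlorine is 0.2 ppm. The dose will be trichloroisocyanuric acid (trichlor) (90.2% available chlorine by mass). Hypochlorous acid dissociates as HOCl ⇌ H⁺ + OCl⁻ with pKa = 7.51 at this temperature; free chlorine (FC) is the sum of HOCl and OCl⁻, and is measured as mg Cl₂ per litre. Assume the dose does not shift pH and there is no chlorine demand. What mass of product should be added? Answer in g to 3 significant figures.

538 g

[OCl⁻]/[HOCl] = 10^(pH − pKa) = 10^(7.58 − 7.51) = 1.175; fraction as HOCl = 1/(1 + 1.175) = 0.4598.
Free chlorine required for 1.42 ppm HOCl: 1.42 / 0.4598 = 3.088 ppm.
FC to add: 3.088 − 0.2 = 2.888 mg/L as Cl₂.
Cl₂ equivalent: 2.888 mg/L × 168,000 L = 485.2 g.
Product at 90.2% available Cl: 485.2 / 0.902 = 538 g.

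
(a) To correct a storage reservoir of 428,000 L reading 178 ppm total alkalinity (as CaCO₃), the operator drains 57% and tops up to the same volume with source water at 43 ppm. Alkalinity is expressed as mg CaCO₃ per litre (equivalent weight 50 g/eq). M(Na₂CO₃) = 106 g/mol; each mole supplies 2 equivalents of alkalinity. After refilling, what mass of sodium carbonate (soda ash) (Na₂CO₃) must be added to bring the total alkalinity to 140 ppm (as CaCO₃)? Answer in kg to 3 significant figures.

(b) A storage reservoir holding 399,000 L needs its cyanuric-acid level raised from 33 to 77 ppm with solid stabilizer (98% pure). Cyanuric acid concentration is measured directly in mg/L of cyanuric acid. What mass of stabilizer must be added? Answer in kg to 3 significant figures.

(a) After draining 57% and refilling: 178 × 0.43 + 43 × 0.57 = 101.05 ppm.
(a) Deficit to target: 140 − 101.05 = 38.95 mg/L.
(a) As CaCO₃: 38.95 mg/L × 428,000 L = 16,670 g; ÷ 50 g/eq ÷ 2 = 166.7 mol Na₂CO₃.
(a) Mass: 166.7 × 106 = 17,670 g.

(b) CYA to add: (77 − 33) = 44 mg/L × 399,000 L = 17,560 g cyanuric acid.
(b) At 98% purity: 17,560 / 0.98 = 17,910 g product.

(a) 17.7 kg; (b) 17.9 kg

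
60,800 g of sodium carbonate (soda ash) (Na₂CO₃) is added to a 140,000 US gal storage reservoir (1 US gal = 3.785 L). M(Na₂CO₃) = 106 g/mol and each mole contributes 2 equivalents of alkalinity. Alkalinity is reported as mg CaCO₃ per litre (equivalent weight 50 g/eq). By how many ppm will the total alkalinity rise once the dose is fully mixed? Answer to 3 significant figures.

Volume: 140,000 US gal × 3.785 L/gal = 529,900 L.
Moles of Na₂CO₃: 60,800 g ÷ 106 g/mol = 573.6 mol → 1147 eq of alkalinity.
As CaCO₃: 1147 eq × 50 g/eq = 57,360 g.
Rise: 57,360 g / 529,900 L × 1000 = 108.2 mg/L.

108 ppm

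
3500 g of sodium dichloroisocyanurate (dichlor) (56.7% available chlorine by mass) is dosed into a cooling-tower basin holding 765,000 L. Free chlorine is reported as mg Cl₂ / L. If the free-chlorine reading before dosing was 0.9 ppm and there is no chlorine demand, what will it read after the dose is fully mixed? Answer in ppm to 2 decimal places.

3.49 ppm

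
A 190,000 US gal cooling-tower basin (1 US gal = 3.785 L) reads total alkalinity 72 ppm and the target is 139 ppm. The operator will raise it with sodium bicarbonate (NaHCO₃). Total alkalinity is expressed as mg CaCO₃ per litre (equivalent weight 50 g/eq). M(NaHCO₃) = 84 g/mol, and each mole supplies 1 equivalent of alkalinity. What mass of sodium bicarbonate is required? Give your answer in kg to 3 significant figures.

Volume: 190,000 US gal × 3.785 L/gal = 719,150 L.
Alkalinity to add: (139 − 72) = 67 mg/L as CaCO₃ × 719,150 L = 48,180 g as CaCO₃.
Equivalents: 48,180 g ÷ 50 g/eq = 963.7 eq.
NaHCO₃ supplies 1 eq per mole → 963.7 mol.
Mass: 963.7 mol × 84 g/mol = 80,950 g.

80.9 kg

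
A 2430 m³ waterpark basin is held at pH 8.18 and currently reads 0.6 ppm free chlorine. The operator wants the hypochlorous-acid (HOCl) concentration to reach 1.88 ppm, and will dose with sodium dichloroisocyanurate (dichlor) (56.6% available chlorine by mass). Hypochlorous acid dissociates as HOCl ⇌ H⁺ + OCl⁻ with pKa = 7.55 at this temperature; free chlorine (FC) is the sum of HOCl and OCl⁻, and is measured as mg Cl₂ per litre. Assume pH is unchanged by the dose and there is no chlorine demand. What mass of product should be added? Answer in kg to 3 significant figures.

Volume: 2430 m³ = 2,430,000 L.
[OCl⁻]/[HOCl] = 10^(pH − pKa) = 10^(8.18 − 7.55) = 4.266; fraction as HOCl = 1/(1 + 4.266) = 0.1899.
Free chlorine required for 1.88 ppm HOCl: 1.88 / 0.1899 = 9.9 ppm.
FC to add: 9.9 − 0.6 = 9.3 mg/L as Cl₂.
Cl₂ equivalent: 9.3 mg/L × 2,430,000 L = 22,600 g.
Product at 56.6% available Cl: 22,600 / 0.566 = 39,930 g.

39.9 kg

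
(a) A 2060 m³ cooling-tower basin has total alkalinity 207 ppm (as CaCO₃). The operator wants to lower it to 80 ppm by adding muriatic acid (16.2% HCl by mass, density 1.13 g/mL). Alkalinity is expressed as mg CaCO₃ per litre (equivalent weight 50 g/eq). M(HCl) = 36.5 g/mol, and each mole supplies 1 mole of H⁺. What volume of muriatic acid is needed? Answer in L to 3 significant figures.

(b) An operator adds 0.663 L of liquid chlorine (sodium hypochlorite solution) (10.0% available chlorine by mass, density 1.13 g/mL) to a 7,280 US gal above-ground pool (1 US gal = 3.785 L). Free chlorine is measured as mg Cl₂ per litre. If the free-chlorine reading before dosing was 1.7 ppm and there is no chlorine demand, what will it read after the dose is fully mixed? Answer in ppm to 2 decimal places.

(a) 1,040 L; (b) 4.42 ppm

(a) Volume: 2060 m³ = 2,060,000 L.
(a) Alkalinity to neutralize: (207 − 80) = 127 mg/L as CaCO₃ × 2,060,000 L = 261,600 g as CaCO₃.
(a) Equivalents of H⁺ required: 261,600 ÷ 50 g/eq = 5232 eq = 5232 mol HCl.
(a) Mass of HCl: 5232 × 36.5 = 191,000 g.
(a) Mass of 16.2% solution: 191,000 / 0.162 = 1,179,000 g.
(a) Volume: 1,179,000 g ÷ 1.13 g/mL = 1,043,000 mL.

(b) Volume: 7,280 US gal × 3.785 L/gal = 27,555 L.
(b) Mass of solution: 0.663 L × 1000 mL/L × 1.13 g/mL = 749.2 g.
(b) Available chlorine delivered: 749.2 g × 0.1 = 74.92 g as Cl₂.
(b) Concentration rise: 74.92 g / 27,555 L = 2.719 mg/L = 2.72 ppm.
(b) Final FC: 1.7 + 2.72 = 4.42 ppm.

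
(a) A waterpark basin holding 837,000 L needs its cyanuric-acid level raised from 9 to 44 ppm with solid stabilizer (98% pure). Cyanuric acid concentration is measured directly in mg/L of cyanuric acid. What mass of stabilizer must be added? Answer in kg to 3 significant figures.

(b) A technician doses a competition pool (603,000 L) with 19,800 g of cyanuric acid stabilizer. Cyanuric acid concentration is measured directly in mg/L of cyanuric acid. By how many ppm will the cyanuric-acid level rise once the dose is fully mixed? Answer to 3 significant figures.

(a) 29.9 kg; (b) 32.8 ppm

(a) CYA to add: (44 − 9) = 35 mg/L × 837,000 L = 29,300 g cyanuric acid.
(a) At 98% purity: 29,300 / 0.98 = 29,890 g product.

(b) Rise: 19,800 g / 603,000 L × 1000 = 32.84 mg/L.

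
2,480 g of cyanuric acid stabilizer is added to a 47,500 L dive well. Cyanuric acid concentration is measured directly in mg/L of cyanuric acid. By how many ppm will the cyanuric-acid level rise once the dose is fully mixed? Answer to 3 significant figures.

52.2 ppm

Rise: 2,480 g / 47,500 L × 1000 = 52.21 mg/L.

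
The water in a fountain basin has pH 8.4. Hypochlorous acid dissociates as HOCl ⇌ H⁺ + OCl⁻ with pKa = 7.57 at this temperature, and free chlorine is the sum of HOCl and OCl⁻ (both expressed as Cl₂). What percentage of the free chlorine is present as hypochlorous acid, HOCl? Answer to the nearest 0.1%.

12.9%

[OCl⁻]/[HOCl] = 10^(pH − pKa) = 10^(8.4 − 7.57) = 10^0.83 = 6.761.
Fraction as HOCl = 1 / (1 + 6.761) = 0.1289.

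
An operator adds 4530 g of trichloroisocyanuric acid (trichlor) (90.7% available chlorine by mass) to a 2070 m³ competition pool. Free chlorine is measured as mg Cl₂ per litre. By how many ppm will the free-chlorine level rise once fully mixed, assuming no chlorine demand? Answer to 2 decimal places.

Volume: 2070 m³ = 2,070,000 L.
Available chlorine delivered: 4530 g × 0.907 = 4109 g as Cl₂.
Concentration rise: 4109 g / 2,070,000 L = 1.985 mg/L = 1.98 ppm.

1.98 ppm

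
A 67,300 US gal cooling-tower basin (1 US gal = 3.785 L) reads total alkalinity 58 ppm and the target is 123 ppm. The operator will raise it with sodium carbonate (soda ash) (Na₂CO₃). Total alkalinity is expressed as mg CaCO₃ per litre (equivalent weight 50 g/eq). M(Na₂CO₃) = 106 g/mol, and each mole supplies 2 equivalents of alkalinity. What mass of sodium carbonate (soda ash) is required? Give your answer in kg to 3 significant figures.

17.6 kg

Volume: 67,300 US gal × 3.785 L/gal = 254,730 L.
Alkalinity to add: (123 − 58) = 65 mg/L as CaCO₃ × 254,730 L = 16,560 g as CaCO₃.
Equivalents: 16,560 g ÷ 50 g/eq = 331.1 eq.
Each mole of Na₂CO₃ supplies 2 eq, so 331.1 / 2 = 165.6 mol.
Mass: 165.6 mol × 106 g/mol = 17,550 g.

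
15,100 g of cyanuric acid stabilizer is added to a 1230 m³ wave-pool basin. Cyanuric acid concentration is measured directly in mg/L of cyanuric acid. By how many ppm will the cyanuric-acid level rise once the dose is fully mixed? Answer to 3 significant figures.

12.3 ppm

Volume: 1230 m³ = 1,230,000 L.
Rise: 15,100 g / 1,230,000 L × 1000 = 12.28 mg/L.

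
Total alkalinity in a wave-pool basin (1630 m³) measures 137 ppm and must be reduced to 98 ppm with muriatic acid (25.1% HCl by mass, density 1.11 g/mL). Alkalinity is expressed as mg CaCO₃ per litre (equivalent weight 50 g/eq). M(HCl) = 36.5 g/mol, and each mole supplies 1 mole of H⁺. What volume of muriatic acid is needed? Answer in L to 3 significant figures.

167 L

Volume: 1630 m³ = 1,630,000 L.
Alkalinity to neutralize: (137 − 98) = 39 mg/L as CaCO₃ × 1,630,000 L = 63,570 g as CaCO₃.
Equivalents of H⁺ required: 63,570 ÷ 50 g/eq = 1271 eq = 1271 mol HCl.
Mass of HCl: 1271 × 36.5 = 46,410 g.
Mass of 25.1% solution: 46,410 / 0.251 = 184,900 g.
Volume: 184,900 g ÷ 1.11 g/mL = 166,600 mL.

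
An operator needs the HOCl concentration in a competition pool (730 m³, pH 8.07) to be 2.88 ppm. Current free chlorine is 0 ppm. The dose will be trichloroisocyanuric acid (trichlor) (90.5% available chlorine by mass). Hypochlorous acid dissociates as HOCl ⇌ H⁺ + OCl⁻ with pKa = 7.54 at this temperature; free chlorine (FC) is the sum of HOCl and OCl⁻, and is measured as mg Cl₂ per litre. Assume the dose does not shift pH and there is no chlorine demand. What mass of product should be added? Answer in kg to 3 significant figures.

10.2 kg

Volume: 730 m³ = 730,000 L.
[OCl⁻]/[HOCl] = 10^(pH − pKa) = 10^(8.07 − 7.54) = 3.388; fraction as HOCl = 1/(1 + 3.388) = 0.2279.
Free chlorine required for 2.88 ppm HOCl: 2.88 / 0.2279 = 12.64 ppm.
FC to add: 12.64 − 0 = 12.64 mg/L as Cl₂.
Cl₂ equivalent: 12.64 mg/L × 730,000 L = 9226 g.
Product at 90.5% available Cl: 9226 / 0.905 = 10,190 g.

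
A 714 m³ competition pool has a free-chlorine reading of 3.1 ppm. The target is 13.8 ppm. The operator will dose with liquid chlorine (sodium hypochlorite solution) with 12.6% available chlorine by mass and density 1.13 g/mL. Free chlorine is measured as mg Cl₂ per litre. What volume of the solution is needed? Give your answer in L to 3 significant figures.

Volume: 714 m³ = 714,000 L.
Chlorine deficit: 13.8 − 3.1 = 10.7 ppm = 10.7 mg/L as Cl₂.
Cl₂ equivalent needed: 10.7 mg/L × 714,000 L = 7,640,000 mg = 7640 g.
Product at 12.6% available chlorine: 7640 / 0.126 = 60,630 g.
Volume at density 1.13 g/mL: 60,630 g ÷ 1.13 g/mL = 53,660 mL.

53.7 L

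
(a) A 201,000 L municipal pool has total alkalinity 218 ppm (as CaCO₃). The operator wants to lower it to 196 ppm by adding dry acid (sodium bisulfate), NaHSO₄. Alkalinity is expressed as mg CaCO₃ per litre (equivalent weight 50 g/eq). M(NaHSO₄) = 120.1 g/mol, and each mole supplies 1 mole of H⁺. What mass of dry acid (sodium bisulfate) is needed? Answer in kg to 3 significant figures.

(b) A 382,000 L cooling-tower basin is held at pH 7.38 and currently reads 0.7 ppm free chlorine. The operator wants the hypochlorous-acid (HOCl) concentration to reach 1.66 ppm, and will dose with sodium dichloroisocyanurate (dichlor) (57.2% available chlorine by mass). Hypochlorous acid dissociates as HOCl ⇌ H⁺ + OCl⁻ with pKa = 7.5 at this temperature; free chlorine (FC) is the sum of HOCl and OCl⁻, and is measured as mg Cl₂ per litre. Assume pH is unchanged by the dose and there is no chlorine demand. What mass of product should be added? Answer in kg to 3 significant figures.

(a) 10.6 kg; (b) 1.48 kg

(a) Alkalinity to neutralize: (218 − 196) = 22 mg/L as CaCO₃ × 201,000 L = 4422 g as CaCO₃.
(a) Equivalents of H⁺ required: 4422 ÷ 50 g/eq = 88.44 eq = 88.44 mol NaHSO₄.
(a) Mass of NaHSO₄: 88.44 × 120.1 = 10,620 g.

(b) [OCl⁻]/[HOCl] = 10^(pH − pKa) = 10^(7.38 − 7.5) = 0.7586; fraction as HOCl = 1/(1 + 0.7586) = 0.5686.
(b) Free chlorine required for 1.66 ppm HOCl: 1.66 / 0.5686 = 2.919 ppm.
(b) FC to add: 2.919 − 0.7 = 2.219 mg/L as Cl₂.
(b) Cl₂ equivalent: 2.219 mg/L × 382,000 L = 847.7 g.
(b) Product at 57.2% available Cl: 847.7 / 0.572 = 1482 g.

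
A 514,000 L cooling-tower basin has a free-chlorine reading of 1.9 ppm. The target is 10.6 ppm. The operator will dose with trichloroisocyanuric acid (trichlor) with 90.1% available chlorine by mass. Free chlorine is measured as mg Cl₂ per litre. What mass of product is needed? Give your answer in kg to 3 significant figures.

4.96 kg

Chlorine deficit: 10.6 − 1.9 = 8.7 ppm = 8.7 mg/L as Cl₂.
Cl₂ equivalent needed: 8.7 mg/L × 514,000 L = 4,472,000 mg = 4472 g.
Product at 90.1% available chlorine: 4472 / 0.901 = 4963 g.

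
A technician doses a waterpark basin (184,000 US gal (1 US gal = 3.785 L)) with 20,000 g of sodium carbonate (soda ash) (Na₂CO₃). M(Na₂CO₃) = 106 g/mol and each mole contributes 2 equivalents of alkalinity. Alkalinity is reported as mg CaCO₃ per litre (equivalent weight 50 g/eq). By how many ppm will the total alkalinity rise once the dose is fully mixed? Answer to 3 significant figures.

27.1 ppm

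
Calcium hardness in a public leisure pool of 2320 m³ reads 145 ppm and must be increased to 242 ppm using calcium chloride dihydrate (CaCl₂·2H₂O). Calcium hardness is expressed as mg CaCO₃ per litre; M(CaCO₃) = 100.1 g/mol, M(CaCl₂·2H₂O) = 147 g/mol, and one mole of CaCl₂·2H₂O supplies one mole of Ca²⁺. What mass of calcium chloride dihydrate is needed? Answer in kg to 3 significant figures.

330 kg

Volume: 2320 m³ = 2,320,000 L.
Hardness to add: (242 − 145) = 97 mg/L as CaCO₃ × 2,320,000 L = 225,000 g as CaCO₃.
Moles of Ca²⁺ (1 mol Ca²⁺ ≡ 1 mol CaCO₃): 225,000 / 100.1 g/mol = 2248 mol.
Mass of CaCl₂·2H₂O: 2248 × 147 = 330,500 g.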